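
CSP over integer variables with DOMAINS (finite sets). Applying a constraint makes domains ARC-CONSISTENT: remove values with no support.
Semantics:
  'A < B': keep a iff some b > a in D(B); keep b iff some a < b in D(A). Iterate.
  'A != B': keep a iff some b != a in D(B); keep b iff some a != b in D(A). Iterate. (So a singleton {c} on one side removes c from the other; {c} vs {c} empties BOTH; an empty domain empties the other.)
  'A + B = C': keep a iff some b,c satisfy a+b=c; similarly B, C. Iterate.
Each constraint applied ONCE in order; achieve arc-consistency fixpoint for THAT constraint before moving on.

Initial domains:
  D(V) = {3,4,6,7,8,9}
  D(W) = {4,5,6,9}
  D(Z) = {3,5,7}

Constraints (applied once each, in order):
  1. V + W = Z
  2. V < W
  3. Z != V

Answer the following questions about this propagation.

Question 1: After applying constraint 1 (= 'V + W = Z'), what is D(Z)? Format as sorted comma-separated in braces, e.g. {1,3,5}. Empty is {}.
Answer: {7}

Derivation:
Constraint 1 (V + W = Z) on D(V)={3,4,6,7,8,9} D(W)={4,5,6,9} D(Z)={3,5,7}: V {3,4,6,7,8,9}->{3}; W {4,5,6,9}->{4}; Z {3,5,7}->{7}
So after constraint 1: D(Z) = {7}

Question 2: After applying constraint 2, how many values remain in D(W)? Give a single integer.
Constraint 1 (V + W = Z) on D(V)={3,4,6,7,8,9} D(W)={4,5,6,9} D(Z)={3,5,7}: V {3,4,6,7,8,9}->{3}; W {4,5,6,9}->{4}; Z {3,5,7}->{7}
Constraint 2 (V < W) on D(V)={3} D(W)={4}: no change
So after constraint 2: D(W)={4}, size = 1

Answer: 1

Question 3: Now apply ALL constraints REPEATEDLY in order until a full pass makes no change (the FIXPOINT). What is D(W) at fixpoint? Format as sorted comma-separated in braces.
pass 0 (initial): D(W)={4,5,6,9}
pass 1: V {3,4,6,7,8,9}->{3}; W {4,5,6,9}->{4}; Z {3,5,7}->{7}
pass 2: no change
Fixpoint after 2 passes: D(W) = {4}

Answer: {4}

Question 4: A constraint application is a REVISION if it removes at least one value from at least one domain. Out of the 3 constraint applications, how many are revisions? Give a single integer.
Answer: 1

Derivation:
Constraint 1 (V + W = Z) on D(V)={3,4,6,7,8,9} D(W)={4,5,6,9} D(Z)={3,5,7}: V {3,4,6,7,8,9}->{3}; W {4,5,6,9}->{4}; Z {3,5,7}->{7} => REVISION
Constraint 2 (V < W) on D(V)={3} D(W)={4}: no change => not a revision
Constraint 3 (Z != V) on D(Z)={7} D(V)={3}: no change => not a revision
Total revisions = 1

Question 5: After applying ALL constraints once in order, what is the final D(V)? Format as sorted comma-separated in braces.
Constraint 1 (V + W = Z) on D(V)={3,4,6,7,8,9} D(W)={4,5,6,9} D(Z)={3,5,7}: V {3,4,6,7,8,9}->{3}; W {4,5,6,9}->{4}; Z {3,5,7}->{7}
Constraint 2 (V < W) on D(V)={3} D(W)={4}: no change
Constraint 3 (Z != V) on D(Z)={7} D(V)={3}: no change
So after all 3 constraints: D(V) = {3}

Answer: {3}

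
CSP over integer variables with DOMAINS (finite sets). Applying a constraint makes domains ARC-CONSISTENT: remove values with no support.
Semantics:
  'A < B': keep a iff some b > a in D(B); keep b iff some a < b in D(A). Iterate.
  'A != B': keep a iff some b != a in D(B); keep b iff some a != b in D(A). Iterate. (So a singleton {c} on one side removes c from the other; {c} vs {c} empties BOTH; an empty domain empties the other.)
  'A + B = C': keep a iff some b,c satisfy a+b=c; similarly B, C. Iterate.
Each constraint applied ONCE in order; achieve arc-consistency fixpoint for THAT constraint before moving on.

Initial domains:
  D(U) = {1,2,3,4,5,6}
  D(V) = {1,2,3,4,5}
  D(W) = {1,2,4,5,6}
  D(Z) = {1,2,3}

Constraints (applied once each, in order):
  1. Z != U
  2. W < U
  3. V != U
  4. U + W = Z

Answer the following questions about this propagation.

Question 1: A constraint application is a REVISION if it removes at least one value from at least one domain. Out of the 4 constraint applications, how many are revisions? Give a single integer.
Constraint 1 (Z != U) on D(Z)={1,2,3} D(U)={1,2,3,4,5,6}: no change => not a revision
Constraint 2 (W < U) on D(W)={1,2,4,5,6} D(U)={1,2,3,4,5,6}: W {1,2,4,5,6}->{1,2,4,5}; U {1,2,3,4,5,6}->{2,3,4,5,6} => REVISION
Constraint 3 (V != U) on D(V)={1,2,3,4,5} D(U)={2,3,4,5,6}: no change => not a revision
Constraint 4 (U + W = Z) on D(U)={2,3,4,5,6} D(W)={1,2,4,5} D(Z)={1,2,3}: U {2,3,4,5,6}->{2}; W {1,2,4,5}->{1}; Z {1,2,3}->{3} => REVISION
Total revisions = 2

Answer: 2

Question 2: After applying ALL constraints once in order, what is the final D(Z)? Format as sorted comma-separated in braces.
Answer: {3}

Derivation:
Constraint 1 (Z != U) on D(Z)={1,2,3} D(U)={1,2,3,4,5,6}: no change
Constraint 2 (W < U) on D(W)={1,2,4,5,6} D(U)={1,2,3,4,5,6}: W {1,2,4,5,6}->{1,2,4,5}; U {1,2,3,4,5,6}->{2,3,4,5,6}
Constraint 3 (V != U) on D(V)={1,2,3,4,5} D(U)={2,3,4,5,6}: no change
Constraint 4 (U + W = Z) on D(U)={2,3,4,5,6} D(W)={1,2,4,5} D(Z)={1,2,3}: U {2,3,4,5,6}->{2}; W {1,2,4,5}->{1}; Z {1,2,3}->{3}
So after all 4 constraints: D(Z) = {3}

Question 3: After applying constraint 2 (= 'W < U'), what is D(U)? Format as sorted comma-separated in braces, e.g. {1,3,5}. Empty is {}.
Answer: {2,3,4,5,6}

Derivation:
Constraint 1 (Z != U) on D(Z)={1,2,3} D(U)={1,2,3,4,5,6}: no change
Constraint 2 (W < U) on D(W)={1,2,4,5,6} D(U)={1,2,3,4,5,6}: W {1,2,4,5,6}->{1,2,4,5}; U {1,2,3,4,5,6}->{2,3,4,5,6}
So after constraint 2: D(U) = {2,3,4,5,6}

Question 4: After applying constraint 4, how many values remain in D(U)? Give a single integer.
Constraint 1 (Z != U) on D(Z)={1,2,3} D(U)={1,2,3,4,5,6}: no change
Constraint 2 (W < U) on D(W)={1,2,4,5,6} D(U)={1,2,3,4,5,6}: W {1,2,4,5,6}->{1,2,4,5}; U {1,2,3,4,5,6}->{2,3,4,5,6}
Constraint 3 (V != U) on D(V)={1,2,3,4,5} D(U)={2,3,4,5,6}: no change
Constraint 4 (U + W = Z) on D(U)={2,3,4,5,6} D(W)={1,2,4,5} D(Z)={1,2,3}: U {2,3,4,5,6}->{2}; W {1,2,4,5}->{1}; Z {1,2,3}->{3}
So after constraint 4: D(U)={2}, size = 1

Answer: 1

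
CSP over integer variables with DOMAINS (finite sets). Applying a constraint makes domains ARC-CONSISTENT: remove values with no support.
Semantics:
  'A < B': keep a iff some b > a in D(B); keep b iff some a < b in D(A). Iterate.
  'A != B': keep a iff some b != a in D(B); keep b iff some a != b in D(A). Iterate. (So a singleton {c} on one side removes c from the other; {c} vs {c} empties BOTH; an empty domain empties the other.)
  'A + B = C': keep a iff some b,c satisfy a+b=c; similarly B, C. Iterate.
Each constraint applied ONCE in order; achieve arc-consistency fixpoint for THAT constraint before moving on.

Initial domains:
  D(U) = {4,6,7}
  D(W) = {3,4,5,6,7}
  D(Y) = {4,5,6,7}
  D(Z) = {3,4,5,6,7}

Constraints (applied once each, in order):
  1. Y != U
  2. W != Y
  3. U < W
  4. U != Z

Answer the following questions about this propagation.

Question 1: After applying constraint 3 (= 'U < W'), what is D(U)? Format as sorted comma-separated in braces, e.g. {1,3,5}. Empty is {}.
Answer: {4,6}

Derivation:
Constraint 1 (Y != U) on D(Y)={4,5,6,7} D(U)={4,6,7}: no change
Constraint 2 (W != Y) on D(W)={3,4,5,6,7} D(Y)={4,5,6,7}: no change
Constraint 3 (U < W) on D(U)={4,6,7} D(W)={3,4,5,6,7}: U {4,6,7}->{4,6}; W {3,4,5,6,7}->{5,6,7}
So after constraint 3: D(U) = {4,6}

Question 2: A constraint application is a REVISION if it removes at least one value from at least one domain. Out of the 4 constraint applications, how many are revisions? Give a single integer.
Constraint 1 (Y != U) on D(Y)={4,5,6,7} D(U)={4,6,7}: no change => not a revision
Constraint 2 (W != Y) on D(W)={3,4,5,6,7} D(Y)={4,5,6,7}: no change => not a revision
Constraint 3 (U < W) on D(U)={4,6,7} D(W)={3,4,5,6,7}: U {4,6,7}->{4,6}; W {3,4,5,6,7}->{5,6,7} => REVISION
Constraint 4 (U != Z) on D(U)={4,6} D(Z)={3,4,5,6,7}: no change => not a revision
Total revisions = 1

Answer: 1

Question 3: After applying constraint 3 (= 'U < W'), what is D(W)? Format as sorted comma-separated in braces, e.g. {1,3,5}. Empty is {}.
Answer: {5,6,7}

Derivation:
Constraint 1 (Y != U) on D(Y)={4,5,6,7} D(U)={4,6,7}: no change
Constraint 2 (W != Y) on D(W)={3,4,5,6,7} D(Y)={4,5,6,7}: no change
Constraint 3 (U < W) on D(U)={4,6,7} D(W)={3,4,5,6,7}: U {4,6,7}->{4,6}; W {3,4,5,6,7}->{5,6,7}
So after constraint 3: D(W) = {5,6,7}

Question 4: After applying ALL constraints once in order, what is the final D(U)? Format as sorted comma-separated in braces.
Answer: {4,6}

Derivation:
Constraint 1 (Y != U) on D(Y)={4,5,6,7} D(U)={4,6,7}: no change
Constraint 2 (W != Y) on D(W)={3,4,5,6,7} D(Y)={4,5,6,7}: no change
Constraint 3 (U < W) on D(U)={4,6,7} D(W)={3,4,5,6,7}: U {4,6,7}->{4,6}; W {3,4,5,6,7}->{5,6,7}
Constraint 4 (U != Z) on D(U)={4,6} D(Z)={3,4,5,6,7}: no change
So after all 4 constraints: D(U) = {4,6}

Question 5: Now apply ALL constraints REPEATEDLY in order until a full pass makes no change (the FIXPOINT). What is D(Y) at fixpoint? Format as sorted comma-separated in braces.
pass 0 (initial): D(Y)={4,5,6,7}
pass 1: U {4,6,7}->{4,6}; W {3,4,5,6,7}->{5,6,7}
pass 2: no change
Fixpoint after 2 passes: D(Y) = {4,5,6,7}

Answer: {4,5,6,7}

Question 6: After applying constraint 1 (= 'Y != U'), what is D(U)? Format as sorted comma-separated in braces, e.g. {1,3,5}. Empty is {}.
Answer: {4,6,7}

Derivation:
Constraint 1 (Y != U) on D(Y)={4,5,6,7} D(U)={4,6,7}: no change
So after constraint 1: D(U) = {4,6,7}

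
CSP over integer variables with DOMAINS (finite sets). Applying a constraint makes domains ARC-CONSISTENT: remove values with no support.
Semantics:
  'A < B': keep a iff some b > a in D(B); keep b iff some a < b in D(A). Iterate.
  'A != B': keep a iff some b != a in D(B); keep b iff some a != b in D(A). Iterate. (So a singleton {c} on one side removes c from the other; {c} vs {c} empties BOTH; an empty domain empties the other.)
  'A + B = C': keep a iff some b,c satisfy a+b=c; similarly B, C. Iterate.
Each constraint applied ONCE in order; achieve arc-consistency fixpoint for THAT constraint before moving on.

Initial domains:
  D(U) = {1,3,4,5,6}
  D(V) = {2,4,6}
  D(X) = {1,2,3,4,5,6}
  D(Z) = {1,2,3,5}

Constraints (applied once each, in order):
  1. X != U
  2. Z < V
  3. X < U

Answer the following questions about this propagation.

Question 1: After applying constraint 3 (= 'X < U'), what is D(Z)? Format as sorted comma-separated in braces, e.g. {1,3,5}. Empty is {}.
Constraint 1 (X != U) on D(X)={1,2,3,4,5,6} D(U)={1,3,4,5,6}: no change
Constraint 2 (Z < V) on D(Z)={1,2,3,5} D(V)={2,4,6}: no change
Constraint 3 (X < U) on D(X)={1,2,3,4,5,6} D(U)={1,3,4,5,6}: X {1,2,3,4,5,6}->{1,2,3,4,5}; U {1,3,4,5,6}->{3,4,5,6}
So after constraint 3: D(Z) = {1,2,3,5}

Answer: {1,2,3,5}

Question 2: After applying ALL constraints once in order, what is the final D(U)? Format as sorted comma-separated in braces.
Constraint 1 (X != U) on D(X)={1,2,3,4,5,6} D(U)={1,3,4,5,6}: no change
Constraint 2 (Z < V) on D(Z)={1,2,3,5} D(V)={2,4,6}: no change
Constraint 3 (X < U) on D(X)={1,2,3,4,5,6} D(U)={1,3,4,5,6}: X {1,2,3,4,5,6}->{1,2,3,4,5}; U {1,3,4,5,6}->{3,4,5,6}
So after all 3 constraints: D(U) = {3,4,5,6}

Answer: {3,4,5,6}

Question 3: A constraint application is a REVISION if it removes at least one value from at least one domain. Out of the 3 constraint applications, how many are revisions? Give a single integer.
Answer: 1

Derivation:
Constraint 1 (X != U) on D(X)={1,2,3,4,5,6} D(U)={1,3,4,5,6}: no change => not a revision
Constraint 2 (Z < V) on D(Z)={1,2,3,5} D(V)={2,4,6}: no change => not a revision
Constraint 3 (X < U) on D(X)={1,2,3,4,5,6} D(U)={1,3,4,5,6}: X {1,2,3,4,5,6}->{1,2,3,4,5}; U {1,3,4,5,6}->{3,4,5,6} => REVISION
Total revisions = 1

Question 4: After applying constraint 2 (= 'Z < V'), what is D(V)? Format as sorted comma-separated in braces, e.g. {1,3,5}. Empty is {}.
Answer: {2,4,6}

Derivation:
Constraint 1 (X != U) on D(X)={1,2,3,4,5,6} D(U)={1,3,4,5,6}: no change
Constraint 2 (Z < V) on D(Z)={1,2,3,5} D(V)={2,4,6}: no change
So after constraint 2: D(V) = {2,4,6}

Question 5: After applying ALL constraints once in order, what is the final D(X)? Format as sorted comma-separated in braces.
Answer: {1,2,3,4,5}

Derivation:
Constraint 1 (X != U) on D(X)={1,2,3,4,5,6} D(U)={1,3,4,5,6}: no change
Constraint 2 (Z < V) on D(Z)={1,2,3,5} D(V)={2,4,6}: no change
Constraint 3 (X < U) on D(X)={1,2,3,4,5,6} D(U)={1,3,4,5,6}: X {1,2,3,4,5,6}->{1,2,3,4,5}; U {1,3,4,5,6}->{3,4,5,6}
So after all 3 constraints: D(X) = {1,2,3,4,5}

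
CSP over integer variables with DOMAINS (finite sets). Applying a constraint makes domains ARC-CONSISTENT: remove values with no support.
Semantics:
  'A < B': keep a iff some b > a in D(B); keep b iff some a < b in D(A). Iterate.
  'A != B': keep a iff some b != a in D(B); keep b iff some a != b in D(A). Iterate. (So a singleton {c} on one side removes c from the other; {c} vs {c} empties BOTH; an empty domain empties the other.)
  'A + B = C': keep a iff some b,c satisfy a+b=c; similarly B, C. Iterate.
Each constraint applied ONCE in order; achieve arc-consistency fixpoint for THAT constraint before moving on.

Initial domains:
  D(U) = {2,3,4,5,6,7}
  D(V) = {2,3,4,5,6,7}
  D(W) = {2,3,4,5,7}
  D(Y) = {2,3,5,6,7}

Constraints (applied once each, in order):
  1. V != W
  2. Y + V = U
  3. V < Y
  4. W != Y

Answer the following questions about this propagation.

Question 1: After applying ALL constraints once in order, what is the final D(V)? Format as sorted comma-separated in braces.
Answer: {2,3,4}

Derivation:
Constraint 1 (V != W) on D(V)={2,3,4,5,6,7} D(W)={2,3,4,5,7}: no change
Constraint 2 (Y + V = U) on D(Y)={2,3,5,6,7} D(V)={2,3,4,5,6,7} D(U)={2,3,4,5,6,7}: Y {2,3,5,6,7}->{2,3,5}; V {2,3,4,5,6,7}->{2,3,4,5}; U {2,3,4,5,6,7}->{4,5,6,7}
Constraint 3 (V < Y) on D(V)={2,3,4,5} D(Y)={2,3,5}: V {2,3,4,5}->{2,3,4}; Y {2,3,5}->{3,5}
Constraint 4 (W != Y) on D(W)={2,3,4,5,7} D(Y)={3,5}: no change
So after all 4 constraints: D(V) = {2,3,4}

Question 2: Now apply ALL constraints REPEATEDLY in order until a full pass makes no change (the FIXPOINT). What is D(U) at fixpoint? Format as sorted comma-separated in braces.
pass 0 (initial): D(U)={2,3,4,5,6,7}
pass 1: U {2,3,4,5,6,7}->{4,5,6,7}; V {2,3,4,5,6,7}->{2,3,4}; Y {2,3,5,6,7}->{3,5}
pass 2: U {4,5,6,7}->{5,6,7}
pass 3: no change
Fixpoint after 3 passes: D(U) = {5,6,7}

Answer: {5,6,7}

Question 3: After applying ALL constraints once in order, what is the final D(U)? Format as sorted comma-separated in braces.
Constraint 1 (V != W) on D(V)={2,3,4,5,6,7} D(W)={2,3,4,5,7}: no change
Constraint 2 (Y + V = U) on D(Y)={2,3,5,6,7} D(V)={2,3,4,5,6,7} D(U)={2,3,4,5,6,7}: Y {2,3,5,6,7}->{2,3,5}; V {2,3,4,5,6,7}->{2,3,4,5}; U {2,3,4,5,6,7}->{4,5,6,7}
Constraint 3 (V < Y) on D(V)={2,3,4,5} D(Y)={2,3,5}: V {2,3,4,5}->{2,3,4}; Y {2,3,5}->{3,5}
Constraint 4 (W != Y) on D(W)={2,3,4,5,7} D(Y)={3,5}: no change
So after all 4 constraints: D(U) = {4,5,6,7}

Answer: {4,5,6,7}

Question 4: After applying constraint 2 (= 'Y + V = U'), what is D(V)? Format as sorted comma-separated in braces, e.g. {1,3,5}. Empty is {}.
Answer: {2,3,4,5}

Derivation:
Constraint 1 (V != W) on D(V)={2,3,4,5,6,7} D(W)={2,3,4,5,7}: no change
Constraint 2 (Y + V = U) on D(Y)={2,3,5,6,7} D(V)={2,3,4,5,6,7} D(U)={2,3,4,5,6,7}: Y {2,3,5,6,7}->{2,3,5}; V {2,3,4,5,6,7}->{2,3,4,5}; U {2,3,4,5,6,7}->{4,5,6,7}
So after constraint 2: D(V) = {2,3,4,5}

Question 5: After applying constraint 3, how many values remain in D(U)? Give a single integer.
Answer: 4

Derivation:
Constraint 1 (V != W) on D(V)={2,3,4,5,6,7} D(W)={2,3,4,5,7}: no change
Constraint 2 (Y + V = U) on D(Y)={2,3,5,6,7} D(V)={2,3,4,5,6,7} D(U)={2,3,4,5,6,7}: Y {2,3,5,6,7}->{2,3,5}; V {2,3,4,5,6,7}->{2,3,4,5}; U {2,3,4,5,6,7}->{4,5,6,7}
Constraint 3 (V < Y) on D(V)={2,3,4,5} D(Y)={2,3,5}: V {2,3,4,5}->{2,3,4}; Y {2,3,5}->{3,5}
So after constraint 3: D(U)={4,5,6,7}, size = 4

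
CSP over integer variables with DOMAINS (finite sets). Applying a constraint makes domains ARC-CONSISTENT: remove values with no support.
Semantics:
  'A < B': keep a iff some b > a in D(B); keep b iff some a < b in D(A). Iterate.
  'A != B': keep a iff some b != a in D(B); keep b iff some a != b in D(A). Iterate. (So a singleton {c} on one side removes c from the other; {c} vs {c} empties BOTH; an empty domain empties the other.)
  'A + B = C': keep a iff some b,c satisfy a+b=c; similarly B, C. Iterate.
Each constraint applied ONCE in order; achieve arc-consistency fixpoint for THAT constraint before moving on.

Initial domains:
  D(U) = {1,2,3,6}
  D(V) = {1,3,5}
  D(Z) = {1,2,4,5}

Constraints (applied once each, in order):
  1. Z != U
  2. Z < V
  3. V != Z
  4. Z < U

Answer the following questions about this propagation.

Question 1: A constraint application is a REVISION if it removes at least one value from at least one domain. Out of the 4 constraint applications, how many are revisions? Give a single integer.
Constraint 1 (Z != U) on D(Z)={1,2,4,5} D(U)={1,2,3,6}: no change => not a revision
Constraint 2 (Z < V) on D(Z)={1,2,4,5} D(V)={1,3,5}: Z {1,2,4,5}->{1,2,4}; V {1,3,5}->{3,5} => REVISION
Constraint 3 (V != Z) on D(V)={3,5} D(Z)={1,2,4}: no change => not a revision
Constraint 4 (Z < U) on D(Z)={1,2,4} D(U)={1,2,3,6}: U {1,2,3,6}->{2,3,6} => REVISION
Total revisions = 2

Answer: 2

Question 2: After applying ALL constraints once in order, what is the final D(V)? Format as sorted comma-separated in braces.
Constraint 1 (Z != U) on D(Z)={1,2,4,5} D(U)={1,2,3,6}: no change
Constraint 2 (Z < V) on D(Z)={1,2,4,5} D(V)={1,3,5}: Z {1,2,4,5}->{1,2,4}; V {1,3,5}->{3,5}
Constraint 3 (V != Z) on D(V)={3,5} D(Z)={1,2,4}: no change
Constraint 4 (Z < U) on D(Z)={1,2,4} D(U)={1,2,3,6}: U {1,2,3,6}->{2,3,6}
So after all 4 constraints: D(V) = {3,5}

Answer: {3,5}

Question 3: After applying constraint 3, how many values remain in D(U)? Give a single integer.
Constraint 1 (Z != U) on D(Z)={1,2,4,5} D(U)={1,2,3,6}: no change
Constraint 2 (Z < V) on D(Z)={1,2,4,5} D(V)={1,3,5}: Z {1,2,4,5}->{1,2,4}; V {1,3,5}->{3,5}
Constraint 3 (V != Z) on D(V)={3,5} D(Z)={1,2,4}: no change
So after constraint 3: D(U)={1,2,3,6}, size = 4

Answer: 4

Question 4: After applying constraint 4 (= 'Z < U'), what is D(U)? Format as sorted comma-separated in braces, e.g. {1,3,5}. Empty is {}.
Answer: {2,3,6}

Derivation:
Constraint 1 (Z != U) on D(Z)={1,2,4,5} D(U)={1,2,3,6}: no change
Constraint 2 (Z < V) on D(Z)={1,2,4,5} D(V)={1,3,5}: Z {1,2,4,5}->{1,2,4}; V {1,3,5}->{3,5}
Constraint 3 (V != Z) on D(V)={3,5} D(Z)={1,2,4}: no change
Constraint 4 (Z < U) on D(Z)={1,2,4} D(U)={1,2,3,6}: U {1,2,3,6}->{2,3,6}
So after constraint 4: D(U) = {2,3,6}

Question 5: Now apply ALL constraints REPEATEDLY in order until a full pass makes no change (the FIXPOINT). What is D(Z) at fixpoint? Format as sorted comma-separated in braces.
Answer: {1,2,4}

Derivation:
pass 0 (initial): D(Z)={1,2,4,5}
pass 1: U {1,2,3,6}->{2,3,6}; V {1,3,5}->{3,5}; Z {1,2,4,5}->{1,2,4}
pass 2: no change
Fixpoint after 2 passes: D(Z) = {1,2,4}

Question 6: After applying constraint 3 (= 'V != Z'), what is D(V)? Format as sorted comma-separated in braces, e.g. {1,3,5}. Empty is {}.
Constraint 1 (Z != U) on D(Z)={1,2,4,5} D(U)={1,2,3,6}: no change
Constraint 2 (Z < V) on D(Z)={1,2,4,5} D(V)={1,3,5}: Z {1,2,4,5}->{1,2,4}; V {1,3,5}->{3,5}
Constraint 3 (V != Z) on D(V)={3,5} D(Z)={1,2,4}: no change
So after constraint 3: D(V) = {3,5}

Answer: {3,5}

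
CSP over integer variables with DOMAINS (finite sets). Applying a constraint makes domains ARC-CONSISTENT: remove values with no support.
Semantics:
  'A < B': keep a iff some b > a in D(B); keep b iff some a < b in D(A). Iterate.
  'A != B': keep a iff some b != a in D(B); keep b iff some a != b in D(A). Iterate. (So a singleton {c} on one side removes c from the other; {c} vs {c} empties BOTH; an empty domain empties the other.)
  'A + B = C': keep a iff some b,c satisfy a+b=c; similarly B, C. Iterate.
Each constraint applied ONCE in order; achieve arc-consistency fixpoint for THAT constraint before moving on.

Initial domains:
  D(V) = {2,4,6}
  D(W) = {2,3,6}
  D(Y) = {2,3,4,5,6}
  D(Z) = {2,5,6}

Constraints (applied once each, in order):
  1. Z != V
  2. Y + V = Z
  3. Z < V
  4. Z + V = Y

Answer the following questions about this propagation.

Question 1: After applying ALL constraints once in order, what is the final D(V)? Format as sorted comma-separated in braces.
Answer: {}

Derivation:
Constraint 1 (Z != V) on D(Z)={2,5,6} D(V)={2,4,6}: no change
Constraint 2 (Y + V = Z) on D(Y)={2,3,4,5,6} D(V)={2,4,6} D(Z)={2,5,6}: Y {2,3,4,5,6}->{2,3,4}; V {2,4,6}->{2,4}; Z {2,5,6}->{5,6}
Constraint 3 (Z < V) on D(Z)={5,6} D(V)={2,4}: Z {5,6}->{}; V {2,4}->{}
Constraint 4 (Z + V = Y) on D(Z)={} D(V)={} D(Y)={2,3,4}: Y {2,3,4}->{}
So after all 4 constraints: D(V) = {}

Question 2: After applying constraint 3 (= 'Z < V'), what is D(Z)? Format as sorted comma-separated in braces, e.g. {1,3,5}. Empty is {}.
Constraint 1 (Z != V) on D(Z)={2,5,6} D(V)={2,4,6}: no change
Constraint 2 (Y + V = Z) on D(Y)={2,3,4,5,6} D(V)={2,4,6} D(Z)={2,5,6}: Y {2,3,4,5,6}->{2,3,4}; V {2,4,6}->{2,4}; Z {2,5,6}->{5,6}
Constraint 3 (Z < V) on D(Z)={5,6} D(V)={2,4}: Z {5,6}->{}; V {2,4}->{}
So after constraint 3: D(Z) = {}

Answer: {}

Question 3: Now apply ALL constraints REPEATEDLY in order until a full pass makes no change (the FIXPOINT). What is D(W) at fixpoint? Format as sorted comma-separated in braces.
pass 0 (initial): D(W)={2,3,6}
pass 1: V {2,4,6}->{}; Y {2,3,4,5,6}->{}; Z {2,5,6}->{}
pass 2: no change
Fixpoint after 2 passes: D(W) = {2,3,6}

Answer: {2,3,6}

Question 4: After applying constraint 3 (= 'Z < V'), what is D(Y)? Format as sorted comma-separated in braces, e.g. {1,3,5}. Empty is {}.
Constraint 1 (Z != V) on D(Z)={2,5,6} D(V)={2,4,6}: no change
Constraint 2 (Y + V = Z) on D(Y)={2,3,4,5,6} D(V)={2,4,6} D(Z)={2,5,6}: Y {2,3,4,5,6}->{2,3,4}; V {2,4,6}->{2,4}; Z {2,5,6}->{5,6}
Constraint 3 (Z < V) on D(Z)={5,6} D(V)={2,4}: Z {5,6}->{}; V {2,4}->{}
So after constraint 3: D(Y) = {2,3,4}

Answer: {2,3,4}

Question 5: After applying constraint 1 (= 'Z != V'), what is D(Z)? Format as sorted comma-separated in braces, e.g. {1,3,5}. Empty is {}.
Constraint 1 (Z != V) on D(Z)={2,5,6} D(V)={2,4,6}: no change
So after constraint 1: D(Z) = {2,5,6}

Answer: {2,5,6}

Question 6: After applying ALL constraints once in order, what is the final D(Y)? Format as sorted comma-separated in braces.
Answer: {}

Derivation:
Constraint 1 (Z != V) on D(Z)={2,5,6} D(V)={2,4,6}: no change
Constraint 2 (Y + V = Z) on D(Y)={2,3,4,5,6} D(V)={2,4,6} D(Z)={2,5,6}: Y {2,3,4,5,6}->{2,3,4}; V {2,4,6}->{2,4}; Z {2,5,6}->{5,6}
Constraint 3 (Z < V) on D(Z)={5,6} D(V)={2,4}: Z {5,6}->{}; V {2,4}->{}
Constraint 4 (Z + V = Y) on D(Z)={} D(V)={} D(Y)={2,3,4}: Y {2,3,4}->{}
So after all 4 constraints: D(Y) = {}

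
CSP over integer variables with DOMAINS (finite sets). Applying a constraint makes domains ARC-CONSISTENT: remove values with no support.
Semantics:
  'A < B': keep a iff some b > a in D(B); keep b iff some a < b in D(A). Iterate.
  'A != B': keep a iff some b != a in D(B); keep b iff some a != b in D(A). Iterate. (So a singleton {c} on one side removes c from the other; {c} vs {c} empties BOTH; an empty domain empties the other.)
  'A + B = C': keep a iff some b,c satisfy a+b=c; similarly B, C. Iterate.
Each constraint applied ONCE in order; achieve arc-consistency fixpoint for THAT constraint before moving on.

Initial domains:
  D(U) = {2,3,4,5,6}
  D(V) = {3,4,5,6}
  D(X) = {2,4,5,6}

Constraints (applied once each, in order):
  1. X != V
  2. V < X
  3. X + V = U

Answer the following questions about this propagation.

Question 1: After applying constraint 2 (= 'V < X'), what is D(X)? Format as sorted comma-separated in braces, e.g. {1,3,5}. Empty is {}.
Constraint 1 (X != V) on D(X)={2,4,5,6} D(V)={3,4,5,6}: no change
Constraint 2 (V < X) on D(V)={3,4,5,6} D(X)={2,4,5,6}: V {3,4,5,6}->{3,4,5}; X {2,4,5,6}->{4,5,6}
So after constraint 2: D(X) = {4,5,6}

Answer: {4,5,6}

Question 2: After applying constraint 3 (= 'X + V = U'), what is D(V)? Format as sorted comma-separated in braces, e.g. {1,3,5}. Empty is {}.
Constraint 1 (X != V) on D(X)={2,4,5,6} D(V)={3,4,5,6}: no change
Constraint 2 (V < X) on D(V)={3,4,5,6} D(X)={2,4,5,6}: V {3,4,5,6}->{3,4,5}; X {2,4,5,6}->{4,5,6}
Constraint 3 (X + V = U) on D(X)={4,5,6} D(V)={3,4,5} D(U)={2,3,4,5,6}: X {4,5,6}->{}; V {3,4,5}->{}; U {2,3,4,5,6}->{}
So after constraint 3: D(V) = {}

Answer: {}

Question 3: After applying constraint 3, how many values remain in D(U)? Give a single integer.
Constraint 1 (X != V) on D(X)={2,4,5,6} D(V)={3,4,5,6}: no change
Constraint 2 (V < X) on D(V)={3,4,5,6} D(X)={2,4,5,6}: V {3,4,5,6}->{3,4,5}; X {2,4,5,6}->{4,5,6}
Constraint 3 (X + V = U) on D(X)={4,5,6} D(V)={3,4,5} D(U)={2,3,4,5,6}: X {4,5,6}->{}; V {3,4,5}->{}; U {2,3,4,5,6}->{}
So after constraint 3: D(U)={}, size = 0

Answer: 0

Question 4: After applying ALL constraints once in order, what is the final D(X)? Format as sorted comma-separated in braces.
Constraint 1 (X != V) on D(X)={2,4,5,6} D(V)={3,4,5,6}: no change
Constraint 2 (V < X) on D(V)={3,4,5,6} D(X)={2,4,5,6}: V {3,4,5,6}->{3,4,5}; X {2,4,5,6}->{4,5,6}
Constraint 3 (X + V = U) on D(X)={4,5,6} D(V)={3,4,5} D(U)={2,3,4,5,6}: X {4,5,6}->{}; V {3,4,5}->{}; U {2,3,4,5,6}->{}
So after all 3 constraints: D(X) = {}

Answer: {}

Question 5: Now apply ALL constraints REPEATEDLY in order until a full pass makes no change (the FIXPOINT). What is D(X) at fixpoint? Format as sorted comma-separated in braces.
Answer: {}

Derivation:
pass 0 (initial): D(X)={2,4,5,6}
pass 1: U {2,3,4,5,6}->{}; V {3,4,5,6}->{}; X {2,4,5,6}->{}
pass 2: no change
Fixpoint after 2 passes: D(X) = {}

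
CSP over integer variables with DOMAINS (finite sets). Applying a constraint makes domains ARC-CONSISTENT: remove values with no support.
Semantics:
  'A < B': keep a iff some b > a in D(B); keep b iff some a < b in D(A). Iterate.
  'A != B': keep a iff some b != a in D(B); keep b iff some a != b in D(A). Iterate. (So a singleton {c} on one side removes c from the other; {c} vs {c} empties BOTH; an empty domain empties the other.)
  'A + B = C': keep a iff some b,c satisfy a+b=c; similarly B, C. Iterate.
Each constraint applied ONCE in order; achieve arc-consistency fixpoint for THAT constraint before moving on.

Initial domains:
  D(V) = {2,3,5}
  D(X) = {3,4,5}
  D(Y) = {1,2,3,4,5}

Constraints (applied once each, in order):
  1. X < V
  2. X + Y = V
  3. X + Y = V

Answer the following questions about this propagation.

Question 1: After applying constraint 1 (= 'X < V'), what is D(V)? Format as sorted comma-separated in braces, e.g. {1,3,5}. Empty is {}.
Answer: {5}

Derivation:
Constraint 1 (X < V) on D(X)={3,4,5} D(V)={2,3,5}: X {3,4,5}->{3,4}; V {2,3,5}->{5}
So after constraint 1: D(V) = {5}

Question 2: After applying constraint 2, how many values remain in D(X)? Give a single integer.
Answer: 2

Derivation:
Constraint 1 (X < V) on D(X)={3,4,5} D(V)={2,3,5}: X {3,4,5}->{3,4}; V {2,3,5}->{5}
Constraint 2 (X + Y = V) on D(X)={3,4} D(Y)={1,2,3,4,5} D(V)={5}: Y {1,2,3,4,5}->{1,2}
So after constraint 2: D(X)={3,4}, size = 2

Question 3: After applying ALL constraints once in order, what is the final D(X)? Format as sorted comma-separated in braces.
Constraint 1 (X < V) on D(X)={3,4,5} D(V)={2,3,5}: X {3,4,5}->{3,4}; V {2,3,5}->{5}
Constraint 2 (X + Y = V) on D(X)={3,4} D(Y)={1,2,3,4,5} D(V)={5}: Y {1,2,3,4,5}->{1,2}
Constraint 3 (X + Y = V) on D(X)={3,4} D(Y)={1,2} D(V)={5}: no change
So after all 3 constraints: D(X) = {3,4}

Answer: {3,4}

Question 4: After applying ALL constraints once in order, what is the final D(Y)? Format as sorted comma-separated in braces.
Constraint 1 (X < V) on D(X)={3,4,5} D(V)={2,3,5}: X {3,4,5}->{3,4}; V {2,3,5}->{5}
Constraint 2 (X + Y = V) on D(X)={3,4} D(Y)={1,2,3,4,5} D(V)={5}: Y {1,2,3,4,5}->{1,2}
Constraint 3 (X + Y = V) on D(X)={3,4} D(Y)={1,2} D(V)={5}: no change
So after all 3 constraints: D(Y) = {1,2}

Answer: {1,2}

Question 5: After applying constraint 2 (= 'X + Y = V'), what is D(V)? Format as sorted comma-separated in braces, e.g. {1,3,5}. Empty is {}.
Constraint 1 (X < V) on D(X)={3,4,5} D(V)={2,3,5}: X {3,4,5}->{3,4}; V {2,3,5}->{5}
Constraint 2 (X + Y = V) on D(X)={3,4} D(Y)={1,2,3,4,5} D(V)={5}: Y {1,2,3,4,5}->{1,2}
So after constraint 2: D(V) = {5}

Answer: {5}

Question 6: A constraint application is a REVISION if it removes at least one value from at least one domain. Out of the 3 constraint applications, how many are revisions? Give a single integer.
Answer: 2

Derivation:
Constraint 1 (X < V) on D(X)={3,4,5} D(V)={2,3,5}: X {3,4,5}->{3,4}; V {2,3,5}->{5} => REVISION
Constraint 2 (X + Y = V) on D(X)={3,4} D(Y)={1,2,3,4,5} D(V)={5}: Y {1,2,3,4,5}->{1,2} => REVISION
Constraint 3 (X + Y = V) on D(X)={3,4} D(Y)={1,2} D(V)={5}: no change => not a revision
Total revisions = 2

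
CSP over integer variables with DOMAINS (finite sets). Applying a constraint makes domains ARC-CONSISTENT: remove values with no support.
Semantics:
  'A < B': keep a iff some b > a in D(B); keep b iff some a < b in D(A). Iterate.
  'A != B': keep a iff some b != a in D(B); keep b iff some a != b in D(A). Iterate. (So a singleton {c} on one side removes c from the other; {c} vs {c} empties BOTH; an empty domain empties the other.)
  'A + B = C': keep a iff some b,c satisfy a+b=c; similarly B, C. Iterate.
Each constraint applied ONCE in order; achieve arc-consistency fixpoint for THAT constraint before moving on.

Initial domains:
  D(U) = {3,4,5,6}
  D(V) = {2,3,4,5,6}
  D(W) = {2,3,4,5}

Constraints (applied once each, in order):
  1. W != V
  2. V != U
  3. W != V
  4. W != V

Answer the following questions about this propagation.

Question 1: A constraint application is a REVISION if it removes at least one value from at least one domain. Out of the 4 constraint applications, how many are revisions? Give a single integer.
Constraint 1 (W != V) on D(W)={2,3,4,5} D(V)={2,3,4,5,6}: no change => not a revision
Constraint 2 (V != U) on D(V)={2,3,4,5,6} D(U)={3,4,5,6}: no change => not a revision
Constraint 3 (W != V) on D(W)={2,3,4,5} D(V)={2,3,4,5,6}: no change => not a revision
Constraint 4 (W != V) on D(W)={2,3,4,5} D(V)={2,3,4,5,6}: no change => not a revision
Total revisions = 0

Answer: 0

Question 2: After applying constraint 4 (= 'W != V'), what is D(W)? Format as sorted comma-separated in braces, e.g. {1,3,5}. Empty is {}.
Answer: {2,3,4,5}

Derivation:
Constraint 1 (W != V) on D(W)={2,3,4,5} D(V)={2,3,4,5,6}: no change
Constraint 2 (V != U) on D(V)={2,3,4,5,6} D(U)={3,4,5,6}: no change
Constraint 3 (W != V) on D(W)={2,3,4,5} D(V)={2,3,4,5,6}: no change
Constraint 4 (W != V) on D(W)={2,3,4,5} D(V)={2,3,4,5,6}: no change
So after constraint 4: D(W) = {2,3,4,5}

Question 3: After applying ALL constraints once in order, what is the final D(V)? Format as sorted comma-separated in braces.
Constraint 1 (W != V) on D(W)={2,3,4,5} D(V)={2,3,4,5,6}: no change
Constraint 2 (V != U) on D(V)={2,3,4,5,6} D(U)={3,4,5,6}: no change
Constraint 3 (W != V) on D(W)={2,3,4,5} D(V)={2,3,4,5,6}: no change
Constraint 4 (W != V) on D(W)={2,3,4,5} D(V)={2,3,4,5,6}: no change
So after all 4 constraints: D(V) = {2,3,4,5,6}

Answer: {2,3,4,5,6}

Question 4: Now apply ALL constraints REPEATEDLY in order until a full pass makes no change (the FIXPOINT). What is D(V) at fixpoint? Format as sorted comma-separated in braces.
pass 0 (initial): D(V)={2,3,4,5,6}
pass 1: no change
Fixpoint after 1 passes: D(V) = {2,3,4,5,6}

Answer: {2,3,4,5,6}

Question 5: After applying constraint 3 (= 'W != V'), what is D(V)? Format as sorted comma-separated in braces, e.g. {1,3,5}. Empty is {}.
Constraint 1 (W != V) on D(W)={2,3,4,5} D(V)={2,3,4,5,6}: no change
Constraint 2 (V != U) on D(V)={2,3,4,5,6} D(U)={3,4,5,6}: no change
Constraint 3 (W != V) on D(W)={2,3,4,5} D(V)={2,3,4,5,6}: no change
So after constraint 3: D(V) = {2,3,4,5,6}

Answer: {2,3,4,5,6}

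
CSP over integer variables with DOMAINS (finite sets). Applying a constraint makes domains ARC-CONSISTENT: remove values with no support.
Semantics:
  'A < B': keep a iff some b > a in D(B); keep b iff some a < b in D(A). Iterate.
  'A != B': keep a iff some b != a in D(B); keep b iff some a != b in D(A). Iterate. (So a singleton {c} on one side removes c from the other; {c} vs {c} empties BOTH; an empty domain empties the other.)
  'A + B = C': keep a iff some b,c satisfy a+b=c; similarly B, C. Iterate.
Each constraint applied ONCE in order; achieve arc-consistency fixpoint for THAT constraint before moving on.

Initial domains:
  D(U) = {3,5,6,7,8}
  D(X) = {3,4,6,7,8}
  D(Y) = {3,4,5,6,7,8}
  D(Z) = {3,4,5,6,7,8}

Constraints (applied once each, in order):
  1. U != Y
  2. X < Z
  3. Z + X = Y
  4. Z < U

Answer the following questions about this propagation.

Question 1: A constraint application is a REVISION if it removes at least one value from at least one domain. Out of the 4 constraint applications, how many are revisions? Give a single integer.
Answer: 3

Derivation:
Constraint 1 (U != Y) on D(U)={3,5,6,7,8} D(Y)={3,4,5,6,7,8}: no change => not a revision
Constraint 2 (X < Z) on D(X)={3,4,6,7,8} D(Z)={3,4,5,6,7,8}: X {3,4,6,7,8}->{3,4,6,7}; Z {3,4,5,6,7,8}->{4,5,6,7,8} => REVISION
Constraint 3 (Z + X = Y) on D(Z)={4,5,6,7,8} D(X)={3,4,6,7} D(Y)={3,4,5,6,7,8}: Z {4,5,6,7,8}->{4,5}; X {3,4,6,7}->{3,4}; Y {3,4,5,6,7,8}->{7,8} => REVISION
Constraint 4 (Z < U) on D(Z)={4,5} D(U)={3,5,6,7,8}: U {3,5,6,7,8}->{5,6,7,8} => REVISION
Total revisions = 3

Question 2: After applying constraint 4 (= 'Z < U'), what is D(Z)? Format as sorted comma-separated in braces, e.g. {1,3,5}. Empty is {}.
Answer: {4,5}

Derivation:
Constraint 1 (U != Y) on D(U)={3,5,6,7,8} D(Y)={3,4,5,6,7,8}: no change
Constraint 2 (X < Z) on D(X)={3,4,6,7,8} D(Z)={3,4,5,6,7,8}: X {3,4,6,7,8}->{3,4,6,7}; Z {3,4,5,6,7,8}->{4,5,6,7,8}
Constraint 3 (Z + X = Y) on D(Z)={4,5,6,7,8} D(X)={3,4,6,7} D(Y)={3,4,5,6,7,8}: Z {4,5,6,7,8}->{4,5}; X {3,4,6,7}->{3,4}; Y {3,4,5,6,7,8}->{7,8}
Constraint 4 (Z < U) on D(Z)={4,5} D(U)={3,5,6,7,8}: U {3,5,6,7,8}->{5,6,7,8}
So after constraint 4: D(Z) = {4,5}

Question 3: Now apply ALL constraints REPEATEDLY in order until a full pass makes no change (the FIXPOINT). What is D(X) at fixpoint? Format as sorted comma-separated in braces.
Answer: {3,4}

Derivation:
pass 0 (initial): D(X)={3,4,6,7,8}
pass 1: U {3,5,6,7,8}->{5,6,7,8}; X {3,4,6,7,8}->{3,4}; Y {3,4,5,6,7,8}->{7,8}; Z {3,4,5,6,7,8}->{4,5}
pass 2: no change
Fixpoint after 2 passes: D(X) = {3,4}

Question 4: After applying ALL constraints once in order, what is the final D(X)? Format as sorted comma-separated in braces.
Constraint 1 (U != Y) on D(U)={3,5,6,7,8} D(Y)={3,4,5,6,7,8}: no change
Constraint 2 (X < Z) on D(X)={3,4,6,7,8} D(Z)={3,4,5,6,7,8}: X {3,4,6,7,8}->{3,4,6,7}; Z {3,4,5,6,7,8}->{4,5,6,7,8}
Constraint 3 (Z + X = Y) on D(Z)={4,5,6,7,8} D(X)={3,4,6,7} D(Y)={3,4,5,6,7,8}: Z {4,5,6,7,8}->{4,5}; X {3,4,6,7}->{3,4}; Y {3,4,5,6,7,8}->{7,8}
Constraint 4 (Z < U) on D(Z)={4,5} D(U)={3,5,6,7,8}: U {3,5,6,7,8}->{5,6,7,8}
So after all 4 constraints: D(X) = {3,4}

Answer: {3,4}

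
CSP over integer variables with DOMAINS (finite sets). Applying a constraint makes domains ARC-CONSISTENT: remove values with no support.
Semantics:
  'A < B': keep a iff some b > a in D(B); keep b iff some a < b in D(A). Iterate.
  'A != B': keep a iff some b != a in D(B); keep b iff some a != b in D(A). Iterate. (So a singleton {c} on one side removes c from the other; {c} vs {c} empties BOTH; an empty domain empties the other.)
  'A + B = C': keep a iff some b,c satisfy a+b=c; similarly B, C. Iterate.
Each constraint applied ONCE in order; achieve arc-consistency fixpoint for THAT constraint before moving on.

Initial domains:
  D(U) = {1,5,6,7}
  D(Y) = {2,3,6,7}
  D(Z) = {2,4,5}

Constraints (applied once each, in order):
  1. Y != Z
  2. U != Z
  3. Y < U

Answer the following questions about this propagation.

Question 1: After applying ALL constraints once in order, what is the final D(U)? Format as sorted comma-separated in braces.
Constraint 1 (Y != Z) on D(Y)={2,3,6,7} D(Z)={2,4,5}: no change
Constraint 2 (U != Z) on D(U)={1,5,6,7} D(Z)={2,4,5}: no change
Constraint 3 (Y < U) on D(Y)={2,3,6,7} D(U)={1,5,6,7}: Y {2,3,6,7}->{2,3,6}; U {1,5,6,7}->{5,6,7}
So after all 3 constraints: D(U) = {5,6,7}

Answer: {5,6,7}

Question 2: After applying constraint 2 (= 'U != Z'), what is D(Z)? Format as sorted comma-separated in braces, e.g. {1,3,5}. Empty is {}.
Answer: {2,4,5}

Derivation:
Constraint 1 (Y != Z) on D(Y)={2,3,6,7} D(Z)={2,4,5}: no change
Constraint 2 (U != Z) on D(U)={1,5,6,7} D(Z)={2,4,5}: no change
So after constraint 2: D(Z) = {2,4,5}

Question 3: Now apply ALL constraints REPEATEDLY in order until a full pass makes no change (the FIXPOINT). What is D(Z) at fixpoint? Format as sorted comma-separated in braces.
Answer: {2,4,5}

Derivation:
pass 0 (initial): D(Z)={2,4,5}
pass 1: U {1,5,6,7}->{5,6,7}; Y {2,3,6,7}->{2,3,6}
pass 2: no change
Fixpoint after 2 passes: D(Z) = {2,4,5}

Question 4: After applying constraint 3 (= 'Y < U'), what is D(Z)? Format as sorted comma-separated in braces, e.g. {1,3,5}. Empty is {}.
Answer: {2,4,5}

Derivation:
Constraint 1 (Y != Z) on D(Y)={2,3,6,7} D(Z)={2,4,5}: no change
Constraint 2 (U != Z) on D(U)={1,5,6,7} D(Z)={2,4,5}: no change
Constraint 3 (Y < U) on D(Y)={2,3,6,7} D(U)={1,5,6,7}: Y {2,3,6,7}->{2,3,6}; U {1,5,6,7}->{5,6,7}
So after constraint 3: D(Z) = {2,4,5}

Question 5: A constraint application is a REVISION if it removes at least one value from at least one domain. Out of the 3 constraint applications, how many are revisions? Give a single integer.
Constraint 1 (Y != Z) on D(Y)={2,3,6,7} D(Z)={2,4,5}: no change => not a revision
Constraint 2 (U != Z) on D(U)={1,5,6,7} D(Z)={2,4,5}: no change => not a revision
Constraint 3 (Y < U) on D(Y)={2,3,6,7} D(U)={1,5,6,7}: Y {2,3,6,7}->{2,3,6}; U {1,5,6,7}->{5,6,7} => REVISION
Total revisions = 1

Answer: 1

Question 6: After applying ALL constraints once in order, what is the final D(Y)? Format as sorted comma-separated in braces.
Answer: {2,3,6}

Derivation:
Constraint 1 (Y != Z) on D(Y)={2,3,6,7} D(Z)={2,4,5}: no change
Constraint 2 (U != Z) on D(U)={1,5,6,7} D(Z)={2,4,5}: no change
Constraint 3 (Y < U) on D(Y)={2,3,6,7} D(U)={1,5,6,7}: Y {2,3,6,7}->{2,3,6}; U {1,5,6,7}->{5,6,7}
So after all 3 constraints: D(Y) = {2,3,6}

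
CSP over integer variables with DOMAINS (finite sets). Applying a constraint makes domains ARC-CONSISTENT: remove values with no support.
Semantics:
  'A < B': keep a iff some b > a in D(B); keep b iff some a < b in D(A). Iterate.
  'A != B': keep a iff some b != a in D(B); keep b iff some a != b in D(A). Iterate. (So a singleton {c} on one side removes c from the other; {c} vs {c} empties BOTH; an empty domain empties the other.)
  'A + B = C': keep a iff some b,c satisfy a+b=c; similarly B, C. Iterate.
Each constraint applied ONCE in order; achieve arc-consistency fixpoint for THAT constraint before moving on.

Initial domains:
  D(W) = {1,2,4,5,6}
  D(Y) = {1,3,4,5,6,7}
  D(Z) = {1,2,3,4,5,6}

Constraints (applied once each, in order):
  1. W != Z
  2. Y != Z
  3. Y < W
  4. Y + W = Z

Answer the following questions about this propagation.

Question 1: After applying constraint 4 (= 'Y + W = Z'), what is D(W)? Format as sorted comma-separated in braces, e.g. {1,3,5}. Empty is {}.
Answer: {2,4,5}

Derivation:
Constraint 1 (W != Z) on D(W)={1,2,4,5,6} D(Z)={1,2,3,4,5,6}: no change
Constraint 2 (Y != Z) on D(Y)={1,3,4,5,6,7} D(Z)={1,2,3,4,5,6}: no change
Constraint 3 (Y < W) on D(Y)={1,3,4,5,6,7} D(W)={1,2,4,5,6}: Y {1,3,4,5,6,7}->{1,3,4,5}; W {1,2,4,5,6}->{2,4,5,6}
Constraint 4 (Y + W = Z) on D(Y)={1,3,4,5} D(W)={2,4,5,6} D(Z)={1,2,3,4,5,6}: Y {1,3,4,5}->{1,3,4}; W {2,4,5,6}->{2,4,5}; Z {1,2,3,4,5,6}->{3,5,6}
So after constraint 4: D(W) = {2,4,5}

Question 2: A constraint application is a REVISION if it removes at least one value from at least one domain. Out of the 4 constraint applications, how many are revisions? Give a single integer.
Answer: 2

Derivation:
Constraint 1 (W != Z) on D(W)={1,2,4,5,6} D(Z)={1,2,3,4,5,6}: no change => not a revision
Constraint 2 (Y != Z) on D(Y)={1,3,4,5,6,7} D(Z)={1,2,3,4,5,6}: no change => not a revision
Constraint 3 (Y < W) on D(Y)={1,3,4,5,6,7} D(W)={1,2,4,5,6}: Y {1,3,4,5,6,7}->{1,3,4,5}; W {1,2,4,5,6}->{2,4,5,6} => REVISION
Constraint 4 (Y + W = Z) on D(Y)={1,3,4,5} D(W)={2,4,5,6} D(Z)={1,2,3,4,5,6}: Y {1,3,4,5}->{1,3,4}; W {2,4,5,6}->{2,4,5}; Z {1,2,3,4,5,6}->{3,5,6} => REVISION
Total revisions = 2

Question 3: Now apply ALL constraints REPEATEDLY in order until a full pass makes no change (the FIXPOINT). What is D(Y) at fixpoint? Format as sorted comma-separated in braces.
Answer: {1,3,4}

Derivation:
pass 0 (initial): D(Y)={1,3,4,5,6,7}
pass 1: W {1,2,4,5,6}->{2,4,5}; Y {1,3,4,5,6,7}->{1,3,4}; Z {1,2,3,4,5,6}->{3,5,6}
pass 2: no change
Fixpoint after 2 passes: D(Y) = {1,3,4}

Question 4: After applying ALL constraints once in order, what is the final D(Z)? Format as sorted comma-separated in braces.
Constraint 1 (W != Z) on D(W)={1,2,4,5,6} D(Z)={1,2,3,4,5,6}: no change
Constraint 2 (Y != Z) on D(Y)={1,3,4,5,6,7} D(Z)={1,2,3,4,5,6}: no change
Constraint 3 (Y < W) on D(Y)={1,3,4,5,6,7} D(W)={1,2,4,5,6}: Y {1,3,4,5,6,7}->{1,3,4,5}; W {1,2,4,5,6}->{2,4,5,6}
Constraint 4 (Y + W = Z) on D(Y)={1,3,4,5} D(W)={2,4,5,6} D(Z)={1,2,3,4,5,6}: Y {1,3,4,5}->{1,3,4}; W {2,4,5,6}->{2,4,5}; Z {1,2,3,4,5,6}->{3,5,6}
So after all 4 constraints: D(Z) = {3,5,6}

Answer: {3,5,6}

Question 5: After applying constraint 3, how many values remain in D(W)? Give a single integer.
Constraint 1 (W != Z) on D(W)={1,2,4,5,6} D(Z)={1,2,3,4,5,6}: no change
Constraint 2 (Y != Z) on D(Y)={1,3,4,5,6,7} D(Z)={1,2,3,4,5,6}: no change
Constraint 3 (Y < W) on D(Y)={1,3,4,5,6,7} D(W)={1,2,4,5,6}: Y {1,3,4,5,6,7}->{1,3,4,5}; W {1,2,4,5,6}->{2,4,5,6}
So after constraint 3: D(W)={2,4,5,6}, size = 4

Answer: 4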